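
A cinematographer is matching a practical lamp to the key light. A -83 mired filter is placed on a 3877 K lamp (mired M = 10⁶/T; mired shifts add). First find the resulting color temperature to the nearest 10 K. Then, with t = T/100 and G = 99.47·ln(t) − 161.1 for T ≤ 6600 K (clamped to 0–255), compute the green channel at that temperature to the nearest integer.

241

M_in = 10⁶/3877 = 257.93; M_out = 257.93 + (-83) = 174.93.
T_out = 10⁶/174.93 = 5716.5 K → 5720 K; t = 57.2.
G = 99.47·ln 57.2 − 161.1 = 99.47·4.0466 − 161.1 = 241.411.
Rounded: 241.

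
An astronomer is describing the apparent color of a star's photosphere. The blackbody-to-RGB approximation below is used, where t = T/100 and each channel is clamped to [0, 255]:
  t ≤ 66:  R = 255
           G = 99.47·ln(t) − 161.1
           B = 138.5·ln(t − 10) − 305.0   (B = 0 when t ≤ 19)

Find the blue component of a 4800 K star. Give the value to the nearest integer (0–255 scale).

t = 4800/100 = 48; the t ≤ 66 branch applies.
B = 138.5·ln(48 − 10) − 305.0 = 138.5·ln 38 − 305.0 = 138.5·3.6376 − 305.0 = 198.806.
Rounded: 199.

199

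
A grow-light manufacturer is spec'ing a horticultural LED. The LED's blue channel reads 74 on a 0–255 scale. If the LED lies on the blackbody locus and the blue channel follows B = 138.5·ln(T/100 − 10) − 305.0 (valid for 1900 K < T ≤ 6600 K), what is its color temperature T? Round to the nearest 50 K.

2550 K

ln(t − 10) = (74 + 305.0) / 138.5 = 2.7365.
t − 10 = e^2.7365 = 15.432, so t = 25.432.
T = 100·t = 2543 K → 2550 K to the nearest 50 K.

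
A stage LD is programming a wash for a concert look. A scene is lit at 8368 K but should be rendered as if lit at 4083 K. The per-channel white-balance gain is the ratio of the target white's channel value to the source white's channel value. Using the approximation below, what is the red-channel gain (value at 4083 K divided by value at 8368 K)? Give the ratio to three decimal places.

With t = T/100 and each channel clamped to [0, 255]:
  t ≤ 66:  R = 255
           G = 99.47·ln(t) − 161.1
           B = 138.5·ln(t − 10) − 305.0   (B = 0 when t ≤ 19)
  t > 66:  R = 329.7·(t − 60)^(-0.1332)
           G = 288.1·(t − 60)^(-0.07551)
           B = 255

1.179

At 8368 K (t = 83.68):
  R = 329.7·(83.68 − 60)^(-0.1332) = 329.7·23.68^(-0.1332) = 329.7·0.65604 = 216.297.
At 4083 K (t = 40.83):
  R = 255 by definition for t ≤ 66.
Gain = 255.000 / 216.297 = 1.1789 → 1.179.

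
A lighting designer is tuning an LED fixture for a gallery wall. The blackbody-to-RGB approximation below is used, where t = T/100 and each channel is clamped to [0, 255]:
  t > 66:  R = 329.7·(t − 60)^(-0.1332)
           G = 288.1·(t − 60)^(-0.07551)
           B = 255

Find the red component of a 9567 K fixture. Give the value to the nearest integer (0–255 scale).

205

t = 9567/100 = 95.67; the t > 66 branch applies.
R = 329.7·(95.67 − 60)^(-0.1332) = 329.7·35.67^(-0.1332) = 329.7·0.62120 = 204.810.
Rounded: 205.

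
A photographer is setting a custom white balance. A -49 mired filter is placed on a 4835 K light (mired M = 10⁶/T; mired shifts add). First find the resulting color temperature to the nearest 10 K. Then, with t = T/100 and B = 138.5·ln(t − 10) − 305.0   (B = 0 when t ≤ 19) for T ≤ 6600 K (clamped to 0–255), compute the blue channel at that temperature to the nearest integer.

246

M_in = 10⁶/4835 = 206.83; M_out = 206.83 + (-49) = 157.83.
T_out = 10⁶/157.83 = 6336.1 K → 6340 K; t = 63.4.
B = 138.5·ln(63.4 − 10) − 305.0 = 138.5·ln 53.4 − 305.0 = 138.5·3.9778 − 305.0 = 245.927.
Rounded: 246.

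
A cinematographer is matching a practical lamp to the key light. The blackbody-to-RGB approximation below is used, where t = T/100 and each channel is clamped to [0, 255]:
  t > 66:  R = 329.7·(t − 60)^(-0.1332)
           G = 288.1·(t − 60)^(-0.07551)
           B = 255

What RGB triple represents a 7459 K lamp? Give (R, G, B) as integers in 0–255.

(231, 235, 255)

t = 7459/100 = 74.59; the t > 66 branch applies.
R = 329.7·(74.59 − 60)^(-0.1332) = 329.7·14.59^(-0.1332) = 329.7·0.69976 = 230.710.
G = 288.1·(74.59 − 60)^(-0.07551) = 288.1·14.59^(-0.07551) = 288.1·0.81677 = 235.313.
B = 255 by definition for t > 66.
Rounded: (231, 235, 255).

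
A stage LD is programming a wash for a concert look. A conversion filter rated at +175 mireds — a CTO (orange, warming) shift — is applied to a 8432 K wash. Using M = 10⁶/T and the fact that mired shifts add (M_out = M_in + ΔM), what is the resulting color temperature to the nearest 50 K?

3400 K

M_in = 10⁶/8432 = 118.60 mireds.
M_out = 118.60 + (+175) = 293.60 mireds.
T_out = 10⁶/293.60 = 3406.0 K → 3400 K.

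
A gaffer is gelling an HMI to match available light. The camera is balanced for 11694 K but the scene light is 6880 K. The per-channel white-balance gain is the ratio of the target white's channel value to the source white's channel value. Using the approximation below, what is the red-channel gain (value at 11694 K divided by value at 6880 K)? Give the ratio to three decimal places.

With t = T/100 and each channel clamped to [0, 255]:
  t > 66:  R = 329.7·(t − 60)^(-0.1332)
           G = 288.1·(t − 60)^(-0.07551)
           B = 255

At 6880 K (t = 68.8):
  R = 329.7·(68.8 − 60)^(-0.1332) = 329.7·8.8^(-0.1332) = 329.7·0.74851 = 246.782.
At 11694 K (t = 116.94):
  R = 329.7·(116.94 − 60)^(-0.1332) = 329.7·56.94^(-0.1332) = 329.7·0.58368 = 192.441.
Gain = 192.441 / 246.782 = 0.7798 → 0.780.

0.780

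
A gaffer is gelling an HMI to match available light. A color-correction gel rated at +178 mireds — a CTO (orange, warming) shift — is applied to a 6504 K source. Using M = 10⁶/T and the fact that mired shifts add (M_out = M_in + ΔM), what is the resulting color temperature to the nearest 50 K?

M_in = 10⁶/6504 = 153.75 mireds.
M_out = 153.75 + (+178) = 331.75 mireds.
T_out = 10⁶/331.75 = 3014.3 K → 3000 K.

3000 K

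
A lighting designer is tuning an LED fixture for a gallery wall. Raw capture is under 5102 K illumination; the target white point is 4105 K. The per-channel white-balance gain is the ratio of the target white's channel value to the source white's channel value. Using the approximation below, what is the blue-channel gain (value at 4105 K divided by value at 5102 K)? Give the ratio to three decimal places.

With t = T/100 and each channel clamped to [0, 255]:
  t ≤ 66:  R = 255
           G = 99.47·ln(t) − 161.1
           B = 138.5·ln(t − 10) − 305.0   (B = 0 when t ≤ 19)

0.816

At 5102 K (t = 51.02):
  B = 138.5·ln(51.02 − 10) − 305.0 = 138.5·ln 41.02 − 305.0 = 138.5·3.7141 − 305.0 = 209.397.
At 4105 K (t = 41.05):
  B = 138.5·ln(41.05 − 10) − 305.0 = 138.5·ln 31.05 − 305.0 = 138.5·3.4356 − 305.0 = 170.830.
Gain = 170.830 / 209.397 = 0.8158 → 0.816.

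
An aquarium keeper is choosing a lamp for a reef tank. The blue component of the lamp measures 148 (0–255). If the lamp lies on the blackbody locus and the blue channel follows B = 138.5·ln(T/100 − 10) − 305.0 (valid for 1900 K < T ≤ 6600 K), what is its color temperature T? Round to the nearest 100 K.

3600 K

ln(t − 10) = (148 + 305.0) / 138.5 = 3.2708.
t − 10 = e^3.2708 = 26.331, so t = 36.331.
T = 100·t = 3633 K → 3600 K to the nearest 100 K.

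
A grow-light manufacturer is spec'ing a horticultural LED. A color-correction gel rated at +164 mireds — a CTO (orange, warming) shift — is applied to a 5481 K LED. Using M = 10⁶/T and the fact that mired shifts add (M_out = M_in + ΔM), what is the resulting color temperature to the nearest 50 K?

2900 K

M_in = 10⁶/5481 = 182.45 mireds.
M_out = 182.45 + (+164) = 346.45 mireds.
T_out = 10⁶/346.45 = 2886.4 K → 2900 K.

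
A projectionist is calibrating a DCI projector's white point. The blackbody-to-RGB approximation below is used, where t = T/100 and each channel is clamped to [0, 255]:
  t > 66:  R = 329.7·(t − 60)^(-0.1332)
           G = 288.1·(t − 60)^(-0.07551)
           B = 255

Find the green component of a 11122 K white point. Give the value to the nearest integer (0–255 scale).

214

t = 11122/100 = 111.22; the t > 66 branch applies.
G = 288.1·(111.22 − 60)^(-0.07551) = 288.1·51.22^(-0.07551) = 288.1·0.74288 = 214.024.
Rounded: 214.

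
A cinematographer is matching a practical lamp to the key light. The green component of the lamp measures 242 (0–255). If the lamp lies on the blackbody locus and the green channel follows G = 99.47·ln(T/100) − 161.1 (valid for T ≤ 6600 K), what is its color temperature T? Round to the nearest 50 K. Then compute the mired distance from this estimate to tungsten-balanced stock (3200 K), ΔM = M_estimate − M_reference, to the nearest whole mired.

-139 mireds

ln t = (242 + 161.1) / 99.47 = 4.0525.
t = e^4.0525 = 57.540.
T = 100·t = 5754 K → 5750 K to the nearest 50 K.
M_estimate = 10⁶/5750 = 173.91; M_reference = 10⁶/3200 = 312.50.
ΔM = 173.91 − 312.50 = -138.59 → -139 mireds.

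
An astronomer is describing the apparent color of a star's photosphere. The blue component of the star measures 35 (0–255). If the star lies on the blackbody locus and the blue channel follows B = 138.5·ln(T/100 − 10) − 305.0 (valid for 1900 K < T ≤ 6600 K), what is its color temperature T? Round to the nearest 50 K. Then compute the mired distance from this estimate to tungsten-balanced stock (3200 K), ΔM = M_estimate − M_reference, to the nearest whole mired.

ln(t − 10) = (35 + 305.0) / 138.5 = 2.4549.
t − 10 = e^2.4549 = 11.645, so t = 21.645.
T = 100·t = 2164 K → 2150 K to the nearest 50 K.
M_estimate = 10⁶/2150 = 465.12; M_reference = 10⁶/3200 = 312.50.
ΔM = 465.12 − 312.50 = 152.62 → +153 mireds.

+153 mireds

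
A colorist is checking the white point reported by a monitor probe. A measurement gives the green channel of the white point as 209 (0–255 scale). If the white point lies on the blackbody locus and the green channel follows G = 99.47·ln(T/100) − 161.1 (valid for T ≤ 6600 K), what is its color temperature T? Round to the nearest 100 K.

4100 K

ln t = (209 + 161.1) / 99.47 = 3.7207.
t = e^3.7207 = 41.294.
T = 100·t = 4129 K → 4100 K to the nearest 100 K.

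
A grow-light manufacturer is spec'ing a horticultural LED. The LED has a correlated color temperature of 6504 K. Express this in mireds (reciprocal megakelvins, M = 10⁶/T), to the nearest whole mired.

M = 10⁶ / 6504 = 153.752 → 154 mireds.

154 mireds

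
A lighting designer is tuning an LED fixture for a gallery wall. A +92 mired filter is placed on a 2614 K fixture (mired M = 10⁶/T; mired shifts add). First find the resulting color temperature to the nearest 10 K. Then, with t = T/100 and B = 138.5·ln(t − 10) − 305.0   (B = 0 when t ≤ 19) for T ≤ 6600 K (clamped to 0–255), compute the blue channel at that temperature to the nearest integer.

M_in = 10⁶/2614 = 382.56; M_out = 382.56 + (+92) = 474.56.
T_out = 10⁶/474.56 = 2107.2 K → 2110 K; t = 21.1.
B = 138.5·ln(21.1 − 10) − 305.0 = 138.5·ln 11.1 − 305.0 = 138.5·2.4069 − 305.0 = 28.362.
Rounded: 28.

28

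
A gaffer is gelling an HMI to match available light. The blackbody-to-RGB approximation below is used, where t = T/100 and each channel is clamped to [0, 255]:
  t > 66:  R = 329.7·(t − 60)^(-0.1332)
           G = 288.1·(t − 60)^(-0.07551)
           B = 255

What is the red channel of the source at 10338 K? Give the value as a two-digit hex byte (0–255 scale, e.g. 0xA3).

0xC8

t = 10338/100 = 103.38; the t > 66 branch applies.
R = 329.7·(103.38 − 60)^(-0.1332) = 329.7·43.38^(-0.1332) = 329.7·0.60522 = 199.541.
Rounded: 200; in hex, 0xC8.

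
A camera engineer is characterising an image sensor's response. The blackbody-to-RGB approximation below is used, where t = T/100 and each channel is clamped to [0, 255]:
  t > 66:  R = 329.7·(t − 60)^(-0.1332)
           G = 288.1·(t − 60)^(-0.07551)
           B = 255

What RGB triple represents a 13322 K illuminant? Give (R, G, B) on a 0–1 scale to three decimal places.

t = 13322/100 = 133.22; the t > 66 branch applies.
R = 329.7·(133.22 − 60)^(-0.1332) = 329.7·73.22^(-0.1332) = 329.7·0.56446 = 186.102.
G = 288.1·(133.22 − 60)^(-0.07551) = 288.1·73.22^(-0.07551) = 288.1·0.72311 = 208.327.
B = 255 by definition for t > 66.
Dividing each by 255: (0.7298, 0.8170, 1.0000) → (0.730, 0.817, 1.000).

(0.730, 0.817, 1.000)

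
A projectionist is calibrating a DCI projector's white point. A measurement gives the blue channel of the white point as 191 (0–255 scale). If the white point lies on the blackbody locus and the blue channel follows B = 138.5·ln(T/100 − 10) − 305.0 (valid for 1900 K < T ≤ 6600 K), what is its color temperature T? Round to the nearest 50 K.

ln(t − 10) = (191 + 305.0) / 138.5 = 3.5812.
t − 10 = e^3.5812 = 35.918, so t = 45.918.
T = 100·t = 4592 K → 4600 K to the nearest 50 K.

4600 K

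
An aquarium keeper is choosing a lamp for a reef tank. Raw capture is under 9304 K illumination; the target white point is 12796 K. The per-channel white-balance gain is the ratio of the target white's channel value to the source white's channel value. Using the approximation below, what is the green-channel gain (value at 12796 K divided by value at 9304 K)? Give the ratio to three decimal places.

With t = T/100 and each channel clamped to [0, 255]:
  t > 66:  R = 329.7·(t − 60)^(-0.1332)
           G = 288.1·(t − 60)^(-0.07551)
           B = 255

0.947

At 9304 K (t = 93.04):
  G = 288.1·(93.04 − 60)^(-0.07551) = 288.1·33.04^(-0.07551) = 288.1·0.76789 = 221.228.
At 12796 K (t = 127.96):
  G = 288.1·(127.96 − 60)^(-0.07551) = 288.1·67.96^(-0.07551) = 288.1·0.72719 = 209.503.
Gain = 209.503 / 221.228 = 0.9470 → 0.947.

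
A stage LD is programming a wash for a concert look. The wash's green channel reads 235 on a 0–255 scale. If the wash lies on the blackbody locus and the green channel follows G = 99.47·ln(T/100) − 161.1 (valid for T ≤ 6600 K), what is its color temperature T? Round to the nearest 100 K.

5400 K

ln t = (235 + 161.1) / 99.47 = 3.9821.
t = e^3.9821 = 53.630.
T = 100·t = 5363 K → 5400 K to the nearest 100 K.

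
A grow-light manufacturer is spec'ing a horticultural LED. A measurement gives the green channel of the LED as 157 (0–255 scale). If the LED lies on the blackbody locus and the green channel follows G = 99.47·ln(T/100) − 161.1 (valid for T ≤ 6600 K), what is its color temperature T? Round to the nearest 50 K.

2450 K

ln t = (157 + 161.1) / 99.47 = 3.1979.
t = e^3.1979 = 24.482.
T = 100·t = 2448 K → 2450 K to the nearest 50 K.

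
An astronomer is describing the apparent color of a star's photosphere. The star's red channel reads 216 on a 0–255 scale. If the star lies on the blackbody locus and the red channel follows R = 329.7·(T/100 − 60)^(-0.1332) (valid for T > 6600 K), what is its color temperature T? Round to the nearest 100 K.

(t − 60)^(-0.1332) = 216/329.7 = 0.65514.
t − 60 = 0.65514^(1/-0.1332) = 0.65514^(-7.508) = 23.926, so t = 83.926.
T = 100·t = 8393 K → 8400 K to the nearest 100 K.

8400 K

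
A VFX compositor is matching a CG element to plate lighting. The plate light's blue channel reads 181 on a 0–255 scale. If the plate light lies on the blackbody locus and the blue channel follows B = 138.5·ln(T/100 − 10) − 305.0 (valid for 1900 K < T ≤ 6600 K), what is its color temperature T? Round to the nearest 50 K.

ln(t − 10) = (181 + 305.0) / 138.5 = 3.5090.
t − 10 = e^3.5090 = 33.416, so t = 43.416.
T = 100·t = 4342 K → 4350 K to the nearest 50 K.

4350 K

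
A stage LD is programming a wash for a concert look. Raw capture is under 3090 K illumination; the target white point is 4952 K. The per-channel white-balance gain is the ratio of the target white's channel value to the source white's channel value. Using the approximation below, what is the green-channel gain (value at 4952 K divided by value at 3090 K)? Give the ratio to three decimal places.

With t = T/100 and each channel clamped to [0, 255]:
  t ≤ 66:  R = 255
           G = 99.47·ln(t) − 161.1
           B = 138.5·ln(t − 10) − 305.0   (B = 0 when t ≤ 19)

1.260

At 3090 K (t = 30.9):
  G = 99.47·ln 30.9 − 161.1 = 99.47·3.4308 − 161.1 = 180.157.
At 4952 K (t = 49.52):
  G = 99.47·ln 49.52 − 161.1 = 99.47·3.9024 − 161.1 = 227.069.
Gain = 227.069 / 180.157 = 1.2604 → 1.260.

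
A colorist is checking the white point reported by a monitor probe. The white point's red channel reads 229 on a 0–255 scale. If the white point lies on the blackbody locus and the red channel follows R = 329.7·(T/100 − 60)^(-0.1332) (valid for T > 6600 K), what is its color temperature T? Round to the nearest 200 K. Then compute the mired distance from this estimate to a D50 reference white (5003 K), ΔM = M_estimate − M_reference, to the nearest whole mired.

(t − 60)^(-0.1332) = 229/329.7 = 0.69457.
t − 60 = 0.69457^(1/-0.1332) = 0.69457^(-7.508) = 15.428, so t = 75.428.
T = 100·t = 7543 K → 7600 K to the nearest 200 K.
M_estimate = 10⁶/7600 = 131.58; M_reference = 10⁶/5003 = 199.88.
ΔM = 131.58 − 199.88 = -68.30 → -68 mireds.

-68 mireds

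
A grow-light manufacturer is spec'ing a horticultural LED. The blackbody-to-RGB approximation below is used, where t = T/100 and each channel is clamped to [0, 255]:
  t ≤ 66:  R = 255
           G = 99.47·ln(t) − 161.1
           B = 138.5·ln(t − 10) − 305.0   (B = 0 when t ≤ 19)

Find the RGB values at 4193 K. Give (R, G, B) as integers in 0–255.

(255, 211, 175)

t = 4193/100 = 41.93; the t ≤ 66 branch applies.
R = 255 by definition for t ≤ 66.
G = 99.47·ln 41.93 − 161.1 = 99.47·3.7360 − 161.1 = 210.520.
B = 138.5·ln(41.93 − 10) − 305.0 = 138.5·ln 31.93 − 305.0 = 138.5·3.4635 − 305.0 = 174.701.
Rounded: (255, 211, 175).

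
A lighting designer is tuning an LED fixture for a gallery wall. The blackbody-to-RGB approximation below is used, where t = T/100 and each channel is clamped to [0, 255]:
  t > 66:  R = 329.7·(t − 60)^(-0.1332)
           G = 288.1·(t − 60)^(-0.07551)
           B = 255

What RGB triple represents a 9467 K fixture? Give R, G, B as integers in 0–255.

t = 9467/100 = 94.67; the t > 66 branch applies.
R = 329.7·(94.67 − 60)^(-0.1332) = 329.7·34.67^(-0.1332) = 329.7·0.62356 = 205.588.
G = 288.1·(94.67 − 60)^(-0.07551) = 288.1·34.67^(-0.07551) = 288.1·0.76510 = 220.425.
B = 255 by definition for t > 66.
Rounded: (206, 220, 255).

R=206, G=220, B=255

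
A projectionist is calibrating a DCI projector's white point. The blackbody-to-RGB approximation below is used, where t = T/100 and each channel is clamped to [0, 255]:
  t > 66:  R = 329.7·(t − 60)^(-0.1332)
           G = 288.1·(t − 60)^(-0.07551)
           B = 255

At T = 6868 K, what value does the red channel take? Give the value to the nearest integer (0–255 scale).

t = 6868/100 = 68.68; the t > 66 branch applies.
R = 329.7·(68.68 − 60)^(-0.1332) = 329.7·8.68^(-0.1332) = 329.7·0.74988 = 247.234.
Rounded: 247.

247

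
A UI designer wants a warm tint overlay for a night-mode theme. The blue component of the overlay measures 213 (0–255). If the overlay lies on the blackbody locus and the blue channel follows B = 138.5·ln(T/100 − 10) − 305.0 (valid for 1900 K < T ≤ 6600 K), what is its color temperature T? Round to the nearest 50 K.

ln(t − 10) = (213 + 305.0) / 138.5 = 3.7401.
t − 10 = e^3.7401 = 42.101, so t = 52.101.
T = 100·t = 5210 K → 5200 K to the nearest 50 K.

5200 K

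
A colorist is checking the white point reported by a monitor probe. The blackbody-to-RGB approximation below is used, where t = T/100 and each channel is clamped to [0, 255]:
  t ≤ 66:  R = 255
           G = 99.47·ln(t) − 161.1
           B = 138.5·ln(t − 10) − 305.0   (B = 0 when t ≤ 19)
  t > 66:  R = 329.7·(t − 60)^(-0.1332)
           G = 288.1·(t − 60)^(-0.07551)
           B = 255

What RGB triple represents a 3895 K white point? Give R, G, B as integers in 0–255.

t = 3895/100 = 38.95; the t ≤ 66 branch applies.
R = 255 by definition for t ≤ 66.
G = 99.47·ln 38.95 − 161.1 = 99.47·3.6623 − 161.1 = 203.187.
B = 138.5·ln(38.95 − 10) − 305.0 = 138.5·ln 28.95 − 305.0 = 138.5·3.3656 − 305.0 = 161.131.
Rounded: (255, 203, 161).

R=255, G=203, B=161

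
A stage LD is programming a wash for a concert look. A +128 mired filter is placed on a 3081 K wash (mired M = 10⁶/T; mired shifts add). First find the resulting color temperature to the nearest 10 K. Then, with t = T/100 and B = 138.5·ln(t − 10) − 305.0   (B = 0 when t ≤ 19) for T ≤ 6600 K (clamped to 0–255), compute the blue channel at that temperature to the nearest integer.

M_in = 10⁶/3081 = 324.57; M_out = 324.57 + (+128) = 452.57.
T_out = 10⁶/452.57 = 2209.6 K → 2210 K; t = 22.1.
B = 138.5·ln(22.1 − 10) − 305.0 = 138.5·ln 12.1 − 305.0 = 138.5·2.4932 − 305.0 = 40.309.
Rounded: 40.

40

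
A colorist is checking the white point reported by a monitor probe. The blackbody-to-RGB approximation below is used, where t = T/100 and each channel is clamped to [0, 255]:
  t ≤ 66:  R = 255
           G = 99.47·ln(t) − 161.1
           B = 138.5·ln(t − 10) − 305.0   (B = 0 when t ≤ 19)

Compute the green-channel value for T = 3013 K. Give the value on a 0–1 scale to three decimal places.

t = 3013/100 = 30.13; the t ≤ 66 branch applies.
G = 99.47·ln 30.13 − 161.1 = 99.47·3.4055 − 161.1 = 177.647.
On a 0–1 scale: 177.647/255 = 0.6967 → 0.697.

0.697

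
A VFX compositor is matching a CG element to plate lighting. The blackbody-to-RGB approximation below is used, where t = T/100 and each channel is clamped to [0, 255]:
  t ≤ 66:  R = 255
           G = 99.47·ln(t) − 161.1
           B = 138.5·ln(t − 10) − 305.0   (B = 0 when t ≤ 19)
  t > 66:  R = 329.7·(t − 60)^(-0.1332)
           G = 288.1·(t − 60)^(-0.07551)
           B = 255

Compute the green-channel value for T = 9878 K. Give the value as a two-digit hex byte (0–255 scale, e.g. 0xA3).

0xDB

t = 9878/100 = 98.78; the t > 66 branch applies.
G = 288.1·(98.78 − 60)^(-0.07551) = 288.1·38.78^(-0.07551) = 288.1·0.75865 = 218.568.
Rounded: 219; in hex, 0xDB.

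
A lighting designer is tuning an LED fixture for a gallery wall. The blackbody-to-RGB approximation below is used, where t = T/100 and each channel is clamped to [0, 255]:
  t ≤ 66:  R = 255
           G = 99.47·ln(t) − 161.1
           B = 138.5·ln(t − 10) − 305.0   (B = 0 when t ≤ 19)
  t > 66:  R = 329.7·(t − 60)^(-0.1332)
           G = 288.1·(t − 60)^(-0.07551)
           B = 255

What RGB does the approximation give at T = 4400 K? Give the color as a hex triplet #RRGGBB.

t = 4400/100 = 44; the t ≤ 66 branch applies.
R = 255 by definition for t ≤ 66.
G = 99.47·ln 44 − 161.1 = 99.47·3.7842 − 161.1 = 215.313.
B = 138.5·ln(44 − 10) − 305.0 = 138.5·ln 34 − 305.0 = 138.5·3.5264 − 305.0 = 183.401.
Rounded: (255, 215, 183).
In hex: #FFD7B7.

#FFD7B7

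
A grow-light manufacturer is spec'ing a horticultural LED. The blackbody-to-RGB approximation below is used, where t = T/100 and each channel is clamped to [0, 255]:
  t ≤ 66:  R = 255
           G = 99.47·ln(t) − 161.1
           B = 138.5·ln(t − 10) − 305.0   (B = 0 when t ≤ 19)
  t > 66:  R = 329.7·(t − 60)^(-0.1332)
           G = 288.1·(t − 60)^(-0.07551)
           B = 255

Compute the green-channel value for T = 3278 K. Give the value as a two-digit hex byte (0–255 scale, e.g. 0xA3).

0xBA

t = 3278/100 = 32.78; the t ≤ 66 branch applies.
G = 99.47·ln 32.78 − 161.1 = 99.47·3.4898 − 161.1 = 186.032.
Rounded: 186; in hex, 0xBA.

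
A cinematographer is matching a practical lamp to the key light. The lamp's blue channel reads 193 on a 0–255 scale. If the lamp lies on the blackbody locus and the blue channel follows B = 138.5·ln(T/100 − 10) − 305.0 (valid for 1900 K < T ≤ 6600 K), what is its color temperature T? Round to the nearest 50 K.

ln(t − 10) = (193 + 305.0) / 138.5 = 3.5957.
t − 10 = e^3.5957 = 36.440, so t = 46.440.
T = 100·t = 4644 K → 4650 K to the nearest 50 K.

4650 K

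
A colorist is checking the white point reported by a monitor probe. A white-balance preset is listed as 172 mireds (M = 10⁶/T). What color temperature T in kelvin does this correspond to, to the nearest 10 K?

5810 K

T = 10⁶ / 172 = 5813.95 K → 5810 K.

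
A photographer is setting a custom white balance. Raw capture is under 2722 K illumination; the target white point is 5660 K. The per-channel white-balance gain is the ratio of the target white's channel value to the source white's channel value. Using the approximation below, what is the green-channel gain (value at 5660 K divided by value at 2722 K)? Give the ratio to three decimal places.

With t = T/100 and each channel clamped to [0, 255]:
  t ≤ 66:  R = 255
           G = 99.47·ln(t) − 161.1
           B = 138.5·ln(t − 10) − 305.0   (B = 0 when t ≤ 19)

At 2722 K (t = 27.22):
  G = 99.47·ln 27.22 − 161.1 = 99.47·3.3040 − 161.1 = 167.544.
At 5660 K (t = 56.6):
  G = 99.47·ln 56.6 − 161.1 = 99.47·4.0360 − 161.1 = 240.362.
Gain = 240.362 / 167.544 = 1.4346 → 1.435.

1.435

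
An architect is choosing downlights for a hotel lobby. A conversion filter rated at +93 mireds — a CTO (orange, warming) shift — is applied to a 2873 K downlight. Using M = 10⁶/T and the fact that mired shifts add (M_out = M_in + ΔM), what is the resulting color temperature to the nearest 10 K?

2270 K

M_in = 10⁶/2873 = 348.07 mireds.
M_out = 348.07 + (+93) = 441.07 mireds.
T_out = 10⁶/441.07 = 2267.2 K → 2270 K.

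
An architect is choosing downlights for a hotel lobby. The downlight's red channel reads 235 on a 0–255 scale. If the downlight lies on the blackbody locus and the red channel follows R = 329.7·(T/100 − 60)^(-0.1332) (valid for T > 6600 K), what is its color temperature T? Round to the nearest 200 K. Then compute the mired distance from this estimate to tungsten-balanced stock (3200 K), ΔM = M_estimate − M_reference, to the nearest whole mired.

-174 mireds

(t − 60)^(-0.1332) = 235/329.7 = 0.71277.
t − 60 = 0.71277^(1/-0.1332) = 0.71277^(-7.508) = 12.705, so t = 72.705.
T = 100·t = 7271 K → 7200 K to the nearest 200 K.
M_estimate = 10⁶/7200 = 138.89; M_reference = 10⁶/3200 = 312.50.
ΔM = 138.89 − 312.50 = -173.61 → -174 mireds.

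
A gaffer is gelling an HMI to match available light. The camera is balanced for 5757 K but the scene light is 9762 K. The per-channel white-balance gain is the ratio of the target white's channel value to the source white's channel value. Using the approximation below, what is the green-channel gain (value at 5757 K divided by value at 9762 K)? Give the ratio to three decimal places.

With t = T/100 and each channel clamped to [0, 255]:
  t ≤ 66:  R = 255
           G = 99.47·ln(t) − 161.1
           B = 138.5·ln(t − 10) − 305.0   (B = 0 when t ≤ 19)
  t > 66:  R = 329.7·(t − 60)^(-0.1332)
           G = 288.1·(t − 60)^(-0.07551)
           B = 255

At 9762 K (t = 97.62):
  G = 288.1·(97.62 − 60)^(-0.07551) = 288.1·37.62^(-0.07551) = 288.1·0.76040 = 219.070.
At 5757 K (t = 57.57):
  G = 99.47·ln 57.57 − 161.1 = 99.47·4.0530 − 161.1 = 242.052.
Gain = 242.052 / 219.070 = 1.1049 → 1.105.

1.105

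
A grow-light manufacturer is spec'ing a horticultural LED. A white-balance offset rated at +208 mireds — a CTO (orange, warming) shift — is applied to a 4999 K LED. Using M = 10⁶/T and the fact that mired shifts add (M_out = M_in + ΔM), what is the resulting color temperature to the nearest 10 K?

2450 K

M_in = 10⁶/4999 = 200.04 mireds.
M_out = 200.04 + (+208) = 408.04 mireds.
T_out = 10⁶/408.04 = 2450.7 K → 2450 K.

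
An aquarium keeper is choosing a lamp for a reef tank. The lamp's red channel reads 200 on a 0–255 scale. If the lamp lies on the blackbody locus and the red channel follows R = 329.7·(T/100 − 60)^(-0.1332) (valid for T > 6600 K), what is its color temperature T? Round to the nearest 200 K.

10200 K

(t − 60)^(-0.1332) = 200/329.7 = 0.60661.
t − 60 = 0.60661^(1/-0.1332) = 0.60661^(-7.508) = 42.638, so t = 102.638.
T = 100·t = 10264 K → 10200 K to the nearest 200 K.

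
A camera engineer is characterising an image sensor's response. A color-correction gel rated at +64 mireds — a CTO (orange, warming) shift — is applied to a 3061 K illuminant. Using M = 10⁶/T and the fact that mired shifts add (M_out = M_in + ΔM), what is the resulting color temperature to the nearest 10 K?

2560 K

M_in = 10⁶/3061 = 326.69 mireds.
M_out = 326.69 + (+64) = 390.69 mireds.
T_out = 10⁶/390.69 = 2559.6 K → 2560 K.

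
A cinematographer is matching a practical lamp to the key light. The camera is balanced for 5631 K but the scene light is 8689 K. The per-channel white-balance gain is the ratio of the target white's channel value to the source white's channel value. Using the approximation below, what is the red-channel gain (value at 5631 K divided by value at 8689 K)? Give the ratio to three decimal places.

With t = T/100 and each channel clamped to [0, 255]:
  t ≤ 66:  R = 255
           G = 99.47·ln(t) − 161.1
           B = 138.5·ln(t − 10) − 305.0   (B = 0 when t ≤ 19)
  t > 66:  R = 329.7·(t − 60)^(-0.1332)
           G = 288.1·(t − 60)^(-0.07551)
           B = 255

At 8689 K (t = 86.89):
  R = 329.7·(86.89 − 60)^(-0.1332) = 329.7·26.89^(-0.1332) = 329.7·0.64503 = 212.666.
At 5631 K (t = 56.31):
  R = 255 by definition for t ≤ 66.
Gain = 255.000 / 212.666 = 1.1991 → 1.199.

1.199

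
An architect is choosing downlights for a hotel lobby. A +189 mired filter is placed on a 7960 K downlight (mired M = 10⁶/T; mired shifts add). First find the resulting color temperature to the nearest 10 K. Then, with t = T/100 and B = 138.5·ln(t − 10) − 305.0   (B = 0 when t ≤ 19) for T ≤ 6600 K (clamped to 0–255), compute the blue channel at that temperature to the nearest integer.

122

M_in = 10⁶/7960 = 125.63; M_out = 125.63 + (+189) = 314.63.
T_out = 10⁶/314.63 = 3178.4 K → 3180 K; t = 31.8.
B = 138.5·ln(31.8 − 10) − 305.0 = 138.5·ln 21.8 − 305.0 = 138.5·3.0819 − 305.0 = 121.845.
Rounded: 122.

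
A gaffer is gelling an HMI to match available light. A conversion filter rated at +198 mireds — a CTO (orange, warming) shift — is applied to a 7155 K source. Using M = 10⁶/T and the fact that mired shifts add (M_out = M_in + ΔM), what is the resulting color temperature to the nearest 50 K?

M_in = 10⁶/7155 = 139.76 mireds.
M_out = 139.76 + (+198) = 337.76 mireds.
T_out = 10⁶/337.76 = 2960.7 K → 2950 K.

2950 K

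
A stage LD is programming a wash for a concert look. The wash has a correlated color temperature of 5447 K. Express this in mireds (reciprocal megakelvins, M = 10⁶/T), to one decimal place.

M = 10⁶ / 5447 = 183.587 → 183.6 mireds.

183.6 mireds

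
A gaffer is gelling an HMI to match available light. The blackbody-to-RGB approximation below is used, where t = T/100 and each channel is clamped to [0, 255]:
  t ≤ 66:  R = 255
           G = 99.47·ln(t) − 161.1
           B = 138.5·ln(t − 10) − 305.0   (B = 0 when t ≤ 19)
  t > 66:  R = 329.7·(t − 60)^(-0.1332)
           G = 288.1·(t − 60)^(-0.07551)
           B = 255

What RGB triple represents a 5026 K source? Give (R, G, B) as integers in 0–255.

t = 5026/100 = 50.26; the t ≤ 66 branch applies.
R = 255 by definition for t ≤ 66.
G = 99.47·ln 50.26 − 161.1 = 99.47·3.9172 − 161.1 = 228.545.
B = 138.5·ln(50.26 − 10) − 305.0 = 138.5·ln 40.26 − 305.0 = 138.5·3.6954 − 305.0 = 206.807.
Rounded: (255, 229, 207).

(255, 229, 207)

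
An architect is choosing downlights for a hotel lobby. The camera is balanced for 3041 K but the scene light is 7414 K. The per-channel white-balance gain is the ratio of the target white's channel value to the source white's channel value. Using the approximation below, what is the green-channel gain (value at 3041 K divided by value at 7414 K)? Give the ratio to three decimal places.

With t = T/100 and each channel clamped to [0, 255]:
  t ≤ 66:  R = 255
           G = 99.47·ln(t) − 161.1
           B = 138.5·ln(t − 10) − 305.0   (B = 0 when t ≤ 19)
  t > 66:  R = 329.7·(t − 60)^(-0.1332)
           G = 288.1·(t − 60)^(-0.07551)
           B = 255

At 7414 K (t = 74.14):
  G = 288.1·(74.14 − 60)^(-0.07551) = 288.1·14.14^(-0.07551) = 288.1·0.81871 = 235.870.
At 3041 K (t = 30.41):
  G = 99.47·ln 30.41 − 161.1 = 99.47·3.4148 − 161.1 = 178.567.
Gain = 178.567 / 235.870 = 0.7571 → 0.757.

0.757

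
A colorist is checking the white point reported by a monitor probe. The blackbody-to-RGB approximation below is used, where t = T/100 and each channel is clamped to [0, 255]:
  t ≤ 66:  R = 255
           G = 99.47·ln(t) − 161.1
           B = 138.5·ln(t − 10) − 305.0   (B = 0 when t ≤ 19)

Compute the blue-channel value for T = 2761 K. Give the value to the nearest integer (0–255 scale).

t = 2761/100 = 27.61; the t ≤ 66 branch applies.
B = 138.5·ln(27.61 − 10) − 305.0 = 138.5·ln 17.61 − 305.0 = 138.5·2.8685 − 305.0 = 92.283.
Rounded: 92.

92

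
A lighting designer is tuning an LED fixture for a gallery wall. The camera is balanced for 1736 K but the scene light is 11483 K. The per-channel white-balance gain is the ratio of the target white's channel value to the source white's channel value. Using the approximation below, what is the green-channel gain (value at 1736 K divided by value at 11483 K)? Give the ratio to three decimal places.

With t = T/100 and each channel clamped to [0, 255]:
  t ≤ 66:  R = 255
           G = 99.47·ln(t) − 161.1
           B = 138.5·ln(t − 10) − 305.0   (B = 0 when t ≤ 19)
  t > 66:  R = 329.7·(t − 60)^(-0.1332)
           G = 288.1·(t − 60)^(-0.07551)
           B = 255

0.577

At 11483 K (t = 114.83):
  G = 288.1·(114.83 − 60)^(-0.07551) = 288.1·54.83^(-0.07551) = 288.1·0.73907 = 212.927.
At 1736 K (t = 17.36):
  G = 99.47·ln 17.36 − 161.1 = 99.47·2.8542 − 161.1 = 122.804.
Gain = 122.804 / 212.927 = 0.5767 → 0.577.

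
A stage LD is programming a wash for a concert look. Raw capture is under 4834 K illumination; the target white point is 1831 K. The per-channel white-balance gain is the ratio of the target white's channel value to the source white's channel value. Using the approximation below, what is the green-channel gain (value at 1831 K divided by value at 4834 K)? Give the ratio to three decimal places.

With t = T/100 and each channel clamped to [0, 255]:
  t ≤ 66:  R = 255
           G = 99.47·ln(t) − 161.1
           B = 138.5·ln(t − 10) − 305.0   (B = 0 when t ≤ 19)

At 4834 K (t = 48.34):
  G = 99.47·ln 48.34 − 161.1 = 99.47·3.8783 − 161.1 = 224.670.
At 1831 K (t = 18.31):
  G = 99.47·ln 18.31 − 161.1 = 99.47·2.9074 − 161.1 = 128.104.
Gain = 128.104 / 224.670 = 0.5702 → 0.570.

0.570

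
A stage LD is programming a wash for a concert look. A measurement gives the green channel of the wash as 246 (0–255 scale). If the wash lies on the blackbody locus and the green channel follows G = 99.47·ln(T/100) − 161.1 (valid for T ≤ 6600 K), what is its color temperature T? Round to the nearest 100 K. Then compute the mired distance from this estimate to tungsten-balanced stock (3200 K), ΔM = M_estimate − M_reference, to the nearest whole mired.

ln t = (246 + 161.1) / 99.47 = 4.0927.
t = e^4.0927 = 59.901.
T = 100·t = 5990 K → 6000 K to the nearest 100 K.
M_estimate = 10⁶/6000 = 166.67; M_reference = 10⁶/3200 = 312.50.
ΔM = 166.67 − 312.50 = -145.83 → -146 mireds.

-146 mireds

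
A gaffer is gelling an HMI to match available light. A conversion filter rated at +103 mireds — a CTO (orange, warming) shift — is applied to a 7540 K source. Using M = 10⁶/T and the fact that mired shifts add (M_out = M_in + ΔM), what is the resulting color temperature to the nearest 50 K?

M_in = 10⁶/7540 = 132.63 mireds.
M_out = 132.63 + (+103) = 235.63 mireds.
T_out = 10⁶/235.63 = 4244.0 K → 4250 K.

4250 K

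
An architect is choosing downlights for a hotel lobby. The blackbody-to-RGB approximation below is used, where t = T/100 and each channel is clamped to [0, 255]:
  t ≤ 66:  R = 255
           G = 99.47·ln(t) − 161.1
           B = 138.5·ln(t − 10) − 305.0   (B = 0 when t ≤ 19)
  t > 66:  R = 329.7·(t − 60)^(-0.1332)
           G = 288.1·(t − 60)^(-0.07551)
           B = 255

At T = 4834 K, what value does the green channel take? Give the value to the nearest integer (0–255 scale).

225

t = 4834/100 = 48.34; the t ≤ 66 branch applies.
G = 99.47·ln 48.34 − 161.1 = 99.47·3.8783 − 161.1 = 224.670.
Rounded: 225.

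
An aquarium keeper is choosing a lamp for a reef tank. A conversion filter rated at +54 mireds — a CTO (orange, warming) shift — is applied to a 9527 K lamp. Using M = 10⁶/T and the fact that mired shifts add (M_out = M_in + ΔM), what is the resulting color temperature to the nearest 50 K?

M_in = 10⁶/9527 = 104.96 mireds.
M_out = 104.96 + (+54) = 158.96 mireds.
T_out = 10⁶/158.96 = 6290.7 K → 6300 K.

6300 K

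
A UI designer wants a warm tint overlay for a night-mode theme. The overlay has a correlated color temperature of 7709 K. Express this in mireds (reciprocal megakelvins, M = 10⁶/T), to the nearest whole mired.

130 mireds

M = 10⁶ / 7709 = 129.719 → 130 mireds.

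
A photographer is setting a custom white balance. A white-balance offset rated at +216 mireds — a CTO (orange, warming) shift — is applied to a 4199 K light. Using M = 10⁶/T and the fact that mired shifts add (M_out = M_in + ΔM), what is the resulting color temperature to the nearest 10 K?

2200 K

M_in = 10⁶/4199 = 238.15 mireds.
M_out = 238.15 + (+216) = 454.15 mireds.
T_out = 10⁶/454.15 = 2201.9 K → 2200 K.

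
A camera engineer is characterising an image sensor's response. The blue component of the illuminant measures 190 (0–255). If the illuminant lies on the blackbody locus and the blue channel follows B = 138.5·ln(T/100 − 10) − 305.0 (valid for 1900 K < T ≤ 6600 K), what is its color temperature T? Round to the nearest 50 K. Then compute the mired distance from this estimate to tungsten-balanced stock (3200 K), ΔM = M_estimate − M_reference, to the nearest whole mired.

ln(t − 10) = (190 + 305.0) / 138.5 = 3.5740.
t − 10 = e^3.5740 = 35.659, so t = 45.659.
T = 100·t = 4566 K → 4550 K to the nearest 50 K.
M_estimate = 10⁶/4550 = 219.78; M_reference = 10⁶/3200 = 312.50.
ΔM = 219.78 − 312.50 = -92.72 → -93 mireds.

-93 mireds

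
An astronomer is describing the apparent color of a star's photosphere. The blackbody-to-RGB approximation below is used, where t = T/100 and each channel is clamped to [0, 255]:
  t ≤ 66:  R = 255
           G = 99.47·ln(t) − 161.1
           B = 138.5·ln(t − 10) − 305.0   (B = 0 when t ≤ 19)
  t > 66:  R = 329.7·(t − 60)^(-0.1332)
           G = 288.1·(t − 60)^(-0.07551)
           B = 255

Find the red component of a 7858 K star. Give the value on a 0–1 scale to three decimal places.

t = 7858/100 = 78.58; the t > 66 branch applies.
R = 329.7·(78.58 − 60)^(-0.1332) = 329.7·18.58^(-0.1332) = 329.7·0.67758 = 223.399.
On a 0–1 scale: 223.399/255 = 0.8761 → 0.876.

0.876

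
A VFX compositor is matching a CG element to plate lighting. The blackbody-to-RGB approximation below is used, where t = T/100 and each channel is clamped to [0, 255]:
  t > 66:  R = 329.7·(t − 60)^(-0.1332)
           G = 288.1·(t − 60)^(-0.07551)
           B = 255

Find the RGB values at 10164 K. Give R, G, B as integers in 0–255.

R=201, G=217, B=255

t = 10164/100 = 101.64; the t > 66 branch applies.
R = 329.7·(101.64 − 60)^(-0.1332) = 329.7·41.64^(-0.1332) = 329.7·0.60853 = 200.632.
G = 288.1·(101.64 − 60)^(-0.07551) = 288.1·41.64^(-0.07551) = 288.1·0.75459 = 217.397.
B = 255 by definition for t > 66.
Rounded: (201, 217, 255).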